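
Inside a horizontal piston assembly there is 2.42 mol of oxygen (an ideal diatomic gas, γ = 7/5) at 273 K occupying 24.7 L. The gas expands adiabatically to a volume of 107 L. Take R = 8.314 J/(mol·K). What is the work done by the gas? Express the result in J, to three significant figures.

Adiabatic: TV^(γ−1) = const with γ = 7/5.
T₂ = T₁ (V₁/V₂)^(γ−1) = 273 × (24.7/107)^0.4 = 273 × 0.5563 = 151.9 K.
W_by = nCᵥ(T₁ − T₂) = (2.42)(20.79)(273 − 151.9) = 6093 J.

W ≈ 6090 J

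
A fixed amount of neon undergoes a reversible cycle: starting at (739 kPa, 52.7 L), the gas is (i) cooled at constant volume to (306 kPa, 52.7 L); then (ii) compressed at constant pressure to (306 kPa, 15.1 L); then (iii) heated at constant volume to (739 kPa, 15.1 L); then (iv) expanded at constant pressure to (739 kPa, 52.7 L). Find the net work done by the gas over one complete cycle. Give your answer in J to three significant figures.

Constant-volume legs do no work.
W(ii) = (306)(15.1 − 52.7) = -11506 J; W(iv) = (739)(52.7 − 15.1) = 27786 J.
W_net = -11506 + 27786 = 16281 J (the clockwise enclosed area).

W_net ≈ 16300 J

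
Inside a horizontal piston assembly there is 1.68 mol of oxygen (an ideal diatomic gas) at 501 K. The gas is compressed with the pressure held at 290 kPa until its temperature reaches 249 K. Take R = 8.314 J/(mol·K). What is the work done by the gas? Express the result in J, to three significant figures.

Isobaric: W = P ΔV = nR ΔT.
W = (1.68)(8.314)(249 − 501) = -3520 J.

W ≈ -3520 J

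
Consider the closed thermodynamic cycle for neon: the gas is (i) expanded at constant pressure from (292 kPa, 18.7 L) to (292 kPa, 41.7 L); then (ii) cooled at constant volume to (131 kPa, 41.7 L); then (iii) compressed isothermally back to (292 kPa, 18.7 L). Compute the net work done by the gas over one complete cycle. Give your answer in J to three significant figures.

Leg (i): W = PΔV = (292)(41.7 − 18.7) = 6716 J.
Leg (ii): W = 0.
Leg (iii): W = PᵢVᵢ ln(V_f/Vᵢ) = (5463) ln(18.7/41.7) = -4381 J.
W_net = 6716 − 4381 = 2335 J.

W_net ≈ 2340 J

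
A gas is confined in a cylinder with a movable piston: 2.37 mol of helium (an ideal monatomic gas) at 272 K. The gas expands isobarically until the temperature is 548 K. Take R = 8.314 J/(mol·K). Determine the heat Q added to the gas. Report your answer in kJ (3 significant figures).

Isobaric: W = nRΔT = (2.37)(8.314)(276) = 5438 J.
ΔU = nCᵥΔT with Cᵥ = 3R/2: ΔU = (2.37)(12.47)(276) = 8158 J.
Q = ΔU + W = 8158 + 5438 = 13596 J.

Q ≈ 13.6 kJ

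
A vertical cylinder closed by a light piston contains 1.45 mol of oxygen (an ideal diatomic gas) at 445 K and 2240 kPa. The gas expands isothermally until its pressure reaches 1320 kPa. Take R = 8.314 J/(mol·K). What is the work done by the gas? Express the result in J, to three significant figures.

Isothermal process: W = nRT ln(V₂/V₁) = nRT ln(P₁/P₂).
W = (1.45)(8.314)(445) × ln(2240/1320)
  = 5365 × ln(1.697) = 5365 × 0.5288
W_by_gas = 2837 J.

W ≈ 2840 J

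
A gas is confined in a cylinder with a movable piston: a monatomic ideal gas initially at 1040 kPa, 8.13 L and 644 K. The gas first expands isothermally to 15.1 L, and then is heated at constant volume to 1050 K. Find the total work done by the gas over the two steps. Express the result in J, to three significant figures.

W_total ≈ 5230 J

Step 1 (isothermal): W = P₁V₁ ln(V₂/V₁) = (8455) ln(15.1/8.13) = 5235 J.
Step 2 (isochoric): W = 0 (constant volume).
W_total = 5235 + 0 = 5235 J.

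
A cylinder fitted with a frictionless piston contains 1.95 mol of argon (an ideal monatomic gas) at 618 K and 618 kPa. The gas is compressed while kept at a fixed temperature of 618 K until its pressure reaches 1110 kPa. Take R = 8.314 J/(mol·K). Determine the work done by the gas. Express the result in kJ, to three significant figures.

Isothermal process: W = nRT ln(V₂/V₁) = nRT ln(P₁/P₂).
W = (1.95)(8.314)(618) × ln(618/1110)
  = 10019 × ln(0.5568) = 10019 × -0.5856
W_by_gas = -5868 J.

W ≈ -5.87 kJ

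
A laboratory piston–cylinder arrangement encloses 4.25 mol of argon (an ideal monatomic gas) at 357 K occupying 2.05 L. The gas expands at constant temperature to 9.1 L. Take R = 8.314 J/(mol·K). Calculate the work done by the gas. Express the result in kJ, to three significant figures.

W ≈ 18.8 kJ

Isothermal: W = nRT ln(V₂/V₁).
W = (4.25)(8.314)(357) × ln(9.1/2.05)
  = 12614 × 1.49
W_by_gas = 18801 J.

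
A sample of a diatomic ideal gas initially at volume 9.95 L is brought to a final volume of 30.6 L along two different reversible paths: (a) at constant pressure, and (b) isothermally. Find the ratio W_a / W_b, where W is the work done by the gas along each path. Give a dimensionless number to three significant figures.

W_a / W_b ≈ 1.85

Path (a) isobaric: W = P₁(V₂ − V₁) → W_a/(P₁V₁) = 2.075.
Path (b) isothermal: W = P₁V₁ ln(V₂/V₁) → W_b/(P₁V₁) = 1.123.
W_a / W_b = 2.075 / 1.123 = 1.847.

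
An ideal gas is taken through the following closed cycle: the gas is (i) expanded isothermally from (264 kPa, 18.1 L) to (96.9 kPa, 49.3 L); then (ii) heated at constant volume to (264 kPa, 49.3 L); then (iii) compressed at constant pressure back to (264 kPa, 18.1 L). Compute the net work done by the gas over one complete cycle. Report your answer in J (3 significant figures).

Leg (i): W = PᵢVᵢ ln(V_f/Vᵢ) = (4778) ln(49.3/18.1) = 4788 J.
Leg (ii): W = 0.
Leg (iii): W = PΔV = (264)(18.1 − 49.3) = -8237 J.
W_net = 4788 − 8237 = -3449 J.

W_net ≈ -3450 J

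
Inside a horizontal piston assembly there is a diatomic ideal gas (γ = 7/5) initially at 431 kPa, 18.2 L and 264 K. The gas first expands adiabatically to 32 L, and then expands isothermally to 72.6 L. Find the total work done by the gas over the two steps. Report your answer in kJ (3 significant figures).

Step 1 (adiabatic): W = (P₁V₁ − P₂V₂)/(γ−1) = (7844 − 6259)/0.4 = 3963 J.
After step 1: P = 195.6 kPa, V = 32 L, T = 210.7 K.
Step 2 (isothermal): W = P₁V₁ ln(V₂/V₁) = (6259) ln(72.6/32) = 5128 J.
W_total = 3963 + 5128 = 9090 J.

W_total ≈ 9.09 kJ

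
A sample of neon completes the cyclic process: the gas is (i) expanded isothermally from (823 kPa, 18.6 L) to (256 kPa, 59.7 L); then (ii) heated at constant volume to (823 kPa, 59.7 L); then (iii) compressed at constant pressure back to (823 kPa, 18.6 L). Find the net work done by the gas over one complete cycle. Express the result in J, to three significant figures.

W_net ≈ -16000 J

Leg (i): W = PᵢVᵢ ln(V_f/Vᵢ) = (15308) ln(59.7/18.6) = 17852 J.
Leg (ii): W = 0.
Leg (iii): W = PΔV = (823)(18.6 − 59.7) = -33825 J.
W_net = 17852 − 33825 = -15974 J.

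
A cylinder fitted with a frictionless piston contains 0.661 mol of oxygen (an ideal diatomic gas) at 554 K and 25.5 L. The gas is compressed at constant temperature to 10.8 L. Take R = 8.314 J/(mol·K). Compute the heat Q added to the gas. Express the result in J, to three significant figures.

Q ≈ -2620 J

Isothermal ⇒ ΔU = 0, so Q = W = nRT ln(V₂/V₁).
Q = (0.661)(8.314)(554) ln(10.8/25.5) = 3045 × -0.8591 = -2616 J.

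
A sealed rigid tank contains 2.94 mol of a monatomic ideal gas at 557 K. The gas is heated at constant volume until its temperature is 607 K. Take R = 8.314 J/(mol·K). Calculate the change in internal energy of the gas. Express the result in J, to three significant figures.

Constant volume ⇒ W = 0, so Q = ΔU = nCᵥΔT with Cᵥ = 3R/2 = 12.47 J/(mol·K).
ΔU = (2.94)(12.47)(607 − 557) = 1833 J.

ΔU ≈ 1830 J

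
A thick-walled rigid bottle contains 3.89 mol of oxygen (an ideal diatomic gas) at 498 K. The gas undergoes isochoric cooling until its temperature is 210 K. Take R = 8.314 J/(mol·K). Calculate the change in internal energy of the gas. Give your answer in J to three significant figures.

ΔU ≈ -23300 J

Constant volume ⇒ W = 0, so Q = ΔU = nCᵥΔT with Cᵥ = 5R/2 = 20.79 J/(mol·K).
ΔU = (3.89)(20.79)(210 − 498) = -23286 J.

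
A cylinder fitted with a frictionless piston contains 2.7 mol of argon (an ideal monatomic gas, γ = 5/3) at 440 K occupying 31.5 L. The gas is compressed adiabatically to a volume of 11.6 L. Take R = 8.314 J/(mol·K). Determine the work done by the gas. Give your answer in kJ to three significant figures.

Adiabatic: TV^(γ−1) = const with γ = 5/3.
T₂ = T₁ (V₁/V₂)^(γ−1) = 440 × (31.5/11.6)^0.667 = 440 × 1.946 = 856.4 K.
W_by = nCᵥ(T₁ − T₂) = (2.7)(12.47)(440 − 856.4) = -14022 J.

W ≈ -14.0 kJ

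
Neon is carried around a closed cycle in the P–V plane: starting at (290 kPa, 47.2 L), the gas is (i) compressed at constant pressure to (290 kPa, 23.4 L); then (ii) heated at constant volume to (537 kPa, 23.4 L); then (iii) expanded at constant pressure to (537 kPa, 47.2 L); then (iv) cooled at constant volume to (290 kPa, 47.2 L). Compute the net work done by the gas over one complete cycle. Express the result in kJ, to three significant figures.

Constant-volume legs do no work.
W(i) = (290)(23.4 − 47.2) = -6902 J; W(iii) = (537)(47.2 − 23.4) = 12781 J.
W_net = -6902 + 12781 = 5879 J (the clockwise enclosed area).

W_net ≈ 5.88 kJ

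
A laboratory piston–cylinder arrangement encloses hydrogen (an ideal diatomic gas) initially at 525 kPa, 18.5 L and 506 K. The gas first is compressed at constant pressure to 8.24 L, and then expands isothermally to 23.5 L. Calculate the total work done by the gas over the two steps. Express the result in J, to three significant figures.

W_total ≈ -853 J

Step 1 (isobaric): W = PΔV = (525 kPa)(8.24 − 18.5 L) = -5386 J.
After step 1: P = 525 kPa, V = 8.24 L, T = 225.4 K.
Step 2 (isothermal): W = P₁V₁ ln(V₂/V₁) = (4326) ln(23.5/8.24) = 4534 J.
W_total = -5386 + 4534 = -852.9 J.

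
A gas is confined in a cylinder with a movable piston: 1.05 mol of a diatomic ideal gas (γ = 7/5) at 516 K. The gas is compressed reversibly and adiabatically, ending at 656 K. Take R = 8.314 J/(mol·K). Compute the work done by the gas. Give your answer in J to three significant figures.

W ≈ -3060 J

Adiabatic ⇒ Q = 0, so W_by = −ΔU = nCᵥ(T₁ − T₂).
Cᵥ = 5R/2 = 20.79 J/(mol·K).
W = (1.05)(20.79)(516 − 656) = -3055 J.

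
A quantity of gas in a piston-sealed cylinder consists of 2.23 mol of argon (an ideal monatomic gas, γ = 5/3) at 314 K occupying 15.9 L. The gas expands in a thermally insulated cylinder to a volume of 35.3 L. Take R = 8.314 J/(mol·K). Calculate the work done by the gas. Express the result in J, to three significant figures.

Adiabatic: TV^(γ−1) = const with γ = 5/3.
T₂ = T₁ (V₁/V₂)^(γ−1) = 314 × (15.9/35.3)^0.667 = 314 × 0.5876 = 184.5 K.
W_by = nCᵥ(T₁ − T₂) = (2.23)(12.47)(314 − 184.5) = 3601 J.

W ≈ 3600 J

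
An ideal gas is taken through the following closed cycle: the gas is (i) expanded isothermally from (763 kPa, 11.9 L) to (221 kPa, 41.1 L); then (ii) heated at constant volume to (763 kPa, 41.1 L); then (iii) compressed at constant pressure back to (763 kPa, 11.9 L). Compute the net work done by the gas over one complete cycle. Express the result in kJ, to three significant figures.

Leg (i): W = PᵢVᵢ ln(V_f/Vᵢ) = (9080) ln(41.1/11.9) = 11254 J.
Leg (ii): W = 0.
Leg (iii): W = PΔV = (763)(11.9 − 41.1) = -22280 J.
W_net = 11254 − 22280 = -11026 J.

W_net ≈ -11.0 kJ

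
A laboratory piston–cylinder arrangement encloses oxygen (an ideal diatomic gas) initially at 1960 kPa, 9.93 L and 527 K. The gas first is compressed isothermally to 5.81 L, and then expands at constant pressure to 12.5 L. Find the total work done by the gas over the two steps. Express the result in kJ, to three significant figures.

Step 1 (isothermal): W = P₁V₁ ln(V₂/V₁) = (19463) ln(5.81/9.93) = -10432 J.
After step 1: P = 3350 kPa, V = 5.81 L, T = 527 K.
Step 2 (isobaric): W = PΔV = (3350 kPa)(12.5 − 5.81 L) = 22411 J.
W_total = -10432 + 22411 = 11979 J.

W_total ≈ 12.0 kJ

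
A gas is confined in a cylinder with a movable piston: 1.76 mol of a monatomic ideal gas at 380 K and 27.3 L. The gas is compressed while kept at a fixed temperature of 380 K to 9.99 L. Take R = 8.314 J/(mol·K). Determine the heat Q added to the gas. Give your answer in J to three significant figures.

Isothermal ⇒ ΔU = 0, so Q = W = nRT ln(V₂/V₁).
Q = (1.76)(8.314)(380) ln(9.99/27.3) = 5560 × -1.005 = -5590 J.

Q ≈ -5590 J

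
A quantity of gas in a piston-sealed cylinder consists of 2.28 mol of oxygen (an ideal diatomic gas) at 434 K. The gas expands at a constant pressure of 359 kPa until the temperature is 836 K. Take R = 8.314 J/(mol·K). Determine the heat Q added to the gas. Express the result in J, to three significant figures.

Q ≈ 26700 J

Isobaric: W = nRΔT = (2.28)(8.314)(402) = 7620 J.
ΔU = nCᵥΔT with Cᵥ = 5R/2: ΔU = (2.28)(20.79)(402) = 19051 J.
Q = ΔU + W = 19051 + 7620 = 26671 J.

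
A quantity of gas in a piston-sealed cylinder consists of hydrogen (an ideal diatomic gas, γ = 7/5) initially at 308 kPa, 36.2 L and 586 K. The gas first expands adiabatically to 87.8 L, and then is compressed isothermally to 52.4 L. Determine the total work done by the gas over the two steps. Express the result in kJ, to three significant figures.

Step 1 (adiabatic): W = (P₁V₁ − P₂V₂)/(γ−1) = (11150 − 7822)/0.4 = 8318 J.
After step 1: P = 89.09 kPa, V = 87.8 L, T = 411.1 K.
Step 2 (isothermal): W = P₁V₁ ln(V₂/V₁) = (7822) ln(52.4/87.8) = -4038 J.
W_total = 8318 − 4038 = 4280 J.

W_total ≈ 4.28 kJ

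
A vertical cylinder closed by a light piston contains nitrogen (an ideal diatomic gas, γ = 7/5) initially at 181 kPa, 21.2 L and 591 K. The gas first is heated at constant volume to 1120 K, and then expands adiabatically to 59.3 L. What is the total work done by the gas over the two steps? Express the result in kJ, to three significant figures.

Step 1 (isochoric): W = 0 (constant volume).
After step 1: P = 343 kPa (V unchanged).
Step 2 (adiabatic): W = (P₁V₁ − P₂V₂)/(γ−1) = (7272 − 4819)/0.4 = 6132 J.
W_total = 0 + 6132 = 6132 J.

W_total ≈ 6.13 kJ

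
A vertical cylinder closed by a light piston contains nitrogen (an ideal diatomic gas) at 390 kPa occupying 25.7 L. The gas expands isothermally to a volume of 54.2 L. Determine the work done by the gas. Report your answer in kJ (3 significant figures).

W ≈ 7.48 kJ

Isothermal: W = nRT ln(V₂/V₁) = P₁V₁ ln(V₂/V₁).
P₁V₁ = (390 kPa)(25.7 L) = 10023 J.
W = 10023 × ln(54.2/25.7) = 10023 × 0.7462
W_by_gas = 7479 J.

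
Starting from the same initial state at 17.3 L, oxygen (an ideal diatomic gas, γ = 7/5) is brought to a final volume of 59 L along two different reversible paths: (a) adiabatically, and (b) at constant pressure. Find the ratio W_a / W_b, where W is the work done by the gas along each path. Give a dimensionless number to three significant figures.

W_a / W_b ≈ 0.402

Path (a) adiabatic: W = P₁V₁(1 − (V₁/V₂)^(γ−1))/(γ−1) → W_a/(P₁V₁) = 0.9696.
Path (b) isobaric: W = P₁(V₂ − V₁) → W_b/(P₁V₁) = 2.41.
W_a / W_b = 0.9696 / 2.41 = 0.4022.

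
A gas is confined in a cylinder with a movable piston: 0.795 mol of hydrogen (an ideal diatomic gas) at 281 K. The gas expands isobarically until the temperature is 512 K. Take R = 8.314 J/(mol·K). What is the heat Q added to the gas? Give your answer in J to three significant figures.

Isobaric: W = nRΔT = (0.795)(8.314)(231) = 1527 J.
ΔU = nCᵥΔT with Cᵥ = 5R/2: ΔU = (0.795)(20.79)(231) = 3817 J.
Q = ΔU + W = 3817 + 1527 = 5344 J.

Q ≈ 5340 J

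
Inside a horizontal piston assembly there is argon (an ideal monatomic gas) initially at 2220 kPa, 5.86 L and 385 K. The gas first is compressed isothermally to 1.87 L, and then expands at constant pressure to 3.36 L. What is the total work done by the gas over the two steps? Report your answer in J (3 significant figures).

Step 1 (isothermal): W = P₁V₁ ln(V₂/V₁) = (13009) ln(1.87/5.86) = -14859 J.
After step 1: P = 6957 kPa, V = 1.87 L, T = 385 K.
Step 2 (isobaric): W = PΔV = (6957 kPa)(3.36 − 1.87 L) = 10366 J.
W_total = -14859 + 10366 = -4494 J.

W_total ≈ -4490 J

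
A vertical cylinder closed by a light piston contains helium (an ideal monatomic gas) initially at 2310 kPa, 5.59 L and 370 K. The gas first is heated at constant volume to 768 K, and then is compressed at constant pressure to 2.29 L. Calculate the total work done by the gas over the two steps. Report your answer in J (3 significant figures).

Step 1 (isochoric): W = 0 (constant volume).
After step 1: P = 4795 kPa (V unchanged).
Step 2 (isobaric): W = PΔV = (4795 kPa)(2.29 − 5.59 L) = -15823 J.
W_total = 0 − 15823 = -15823 J.

W_total ≈ -15800 J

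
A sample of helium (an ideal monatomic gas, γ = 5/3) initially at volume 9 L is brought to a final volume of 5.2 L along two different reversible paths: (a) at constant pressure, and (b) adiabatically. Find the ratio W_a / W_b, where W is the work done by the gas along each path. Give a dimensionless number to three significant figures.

Path (a) isobaric: W = P₁(V₂ − V₁) → W_a/(P₁V₁) = -0.4222.
Path (b) adiabatic: W = P₁V₁(1 − (V₁/V₂)^(γ−1))/(γ−1) → W_b/(P₁V₁) = -0.6623.
W_a / W_b = -0.4222 / -0.6623 = 0.6375.

W_a / W_b ≈ 0.638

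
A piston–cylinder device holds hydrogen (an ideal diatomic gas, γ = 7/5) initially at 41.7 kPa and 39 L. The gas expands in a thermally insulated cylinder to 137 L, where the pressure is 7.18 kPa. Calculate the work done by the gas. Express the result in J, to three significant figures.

W ≈ 1610 J

Adiabatic: W = (P₁V₁ − P₂V₂)/(γ − 1) with γ = 7/5.
P₁V₁ = 1626 J, P₂V₂ = 983.7 J.
W = (1626 − 983.7) / 0.4 = 1607 J.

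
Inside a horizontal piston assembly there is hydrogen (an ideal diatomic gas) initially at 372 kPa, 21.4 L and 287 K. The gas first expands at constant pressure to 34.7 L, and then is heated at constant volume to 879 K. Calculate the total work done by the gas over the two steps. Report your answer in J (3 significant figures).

W_total ≈ 4950 J

Step 1 (isobaric): W = PΔV = (372 kPa)(34.7 − 21.4 L) = 4948 J.
Step 2 (isochoric): W = 0 (constant volume).
W_total = 4948 + 0 = 4948 J.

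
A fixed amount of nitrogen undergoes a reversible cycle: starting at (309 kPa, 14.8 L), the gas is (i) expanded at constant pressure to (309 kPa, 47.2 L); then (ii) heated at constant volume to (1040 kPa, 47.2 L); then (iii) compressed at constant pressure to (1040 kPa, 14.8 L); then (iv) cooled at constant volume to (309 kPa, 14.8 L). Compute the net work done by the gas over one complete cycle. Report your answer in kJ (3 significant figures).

W_net ≈ -23.7 kJ

Constant-volume legs do no work.
W(i) = (309)(47.2 − 14.8) = 10012 J; W(iii) = (1040)(14.8 − 47.2) = -33696 J.
W_net = 10012 − 33696 = -23684 J (the counter-clockwise enclosed area).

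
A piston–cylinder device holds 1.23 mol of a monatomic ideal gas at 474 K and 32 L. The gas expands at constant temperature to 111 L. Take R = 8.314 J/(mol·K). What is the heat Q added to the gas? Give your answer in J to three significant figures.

Q ≈ 6030 J

Isothermal ⇒ ΔU = 0, so Q = W = nRT ln(V₂/V₁).
Q = (1.23)(8.314)(474) ln(111/32) = 4847 × 1.244 = 6029 J.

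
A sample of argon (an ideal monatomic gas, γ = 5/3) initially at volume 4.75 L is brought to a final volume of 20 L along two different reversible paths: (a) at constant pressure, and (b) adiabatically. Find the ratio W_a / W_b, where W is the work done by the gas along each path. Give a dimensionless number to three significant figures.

W_a / W_b ≈ 3.47

Path (a) isobaric: W = P₁(V₂ − V₁) → W_a/(P₁V₁) = 3.211.
Path (b) adiabatic: W = P₁V₁(1 − (V₁/V₂)^(γ−1))/(γ−1) → W_b/(P₁V₁) = 0.9247.
W_a / W_b = 3.211 / 0.9247 = 3.472.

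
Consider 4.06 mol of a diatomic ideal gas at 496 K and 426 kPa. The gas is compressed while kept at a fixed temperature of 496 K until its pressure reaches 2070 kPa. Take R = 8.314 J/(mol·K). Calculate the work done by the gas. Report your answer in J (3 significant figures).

W ≈ -26500 J

Isothermal process: W = nRT ln(V₂/V₁) = nRT ln(P₁/P₂).
W = (4.06)(8.314)(496) × ln(426/2070)
  = 16742 × ln(0.2058) = 16742 × -1.581
W_by_gas = -26467 J.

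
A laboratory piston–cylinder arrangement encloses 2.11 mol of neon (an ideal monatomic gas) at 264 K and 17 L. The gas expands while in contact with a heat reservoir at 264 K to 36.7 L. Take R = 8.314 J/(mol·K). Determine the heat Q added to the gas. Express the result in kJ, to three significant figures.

Q ≈ 3.56 kJ

Isothermal ⇒ ΔU = 0, so Q = W = nRT ln(V₂/V₁).
Q = (2.11)(8.314)(264) ln(36.7/17) = 4631 × 0.7696 = 3564 J.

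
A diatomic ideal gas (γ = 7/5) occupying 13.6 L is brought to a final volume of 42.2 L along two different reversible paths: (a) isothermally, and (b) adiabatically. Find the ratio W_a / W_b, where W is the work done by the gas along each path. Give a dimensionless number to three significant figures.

W_a / W_b ≈ 1.24

Path (a) isothermal: W = P₁V₁ ln(V₂/V₁) → W_a/(P₁V₁) = 1.132.
Path (b) adiabatic: W = P₁V₁(1 − (V₁/V₂)^(γ−1))/(γ−1) → W_b/(P₁V₁) = 0.9106.
W_a / W_b = 1.132 / 0.9106 = 1.244.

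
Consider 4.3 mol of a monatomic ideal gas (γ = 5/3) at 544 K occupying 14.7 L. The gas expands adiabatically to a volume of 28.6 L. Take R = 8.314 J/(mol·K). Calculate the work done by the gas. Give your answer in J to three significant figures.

W ≈ 10500 J

Adiabatic: TV^(γ−1) = const with γ = 5/3.
T₂ = T₁ (V₁/V₂)^(γ−1) = 544 × (14.7/28.6)^0.667 = 544 × 0.6417 = 349.1 K.
W_by = nCᵥ(T₁ − T₂) = (4.3)(12.47)(544 − 349.1) = 10454 J.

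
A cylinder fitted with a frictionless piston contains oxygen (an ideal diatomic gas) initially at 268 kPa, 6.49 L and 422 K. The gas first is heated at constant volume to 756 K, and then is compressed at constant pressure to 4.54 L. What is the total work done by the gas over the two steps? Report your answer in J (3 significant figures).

W_total ≈ -936 J

Step 1 (isochoric): W = 0 (constant volume).
After step 1: P = 480.1 kPa (V unchanged).
Step 2 (isobaric): W = PΔV = (480.1 kPa)(4.54 − 6.49 L) = -936.2 J.
W_total = 0 − 936.2 = -936.2 J.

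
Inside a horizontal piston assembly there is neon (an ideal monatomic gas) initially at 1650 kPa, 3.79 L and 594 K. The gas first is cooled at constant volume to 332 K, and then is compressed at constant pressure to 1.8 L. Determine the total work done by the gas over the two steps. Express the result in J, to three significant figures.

Step 1 (isochoric): W = 0 (constant volume).
After step 1: P = 922.2 kPa (V unchanged).
Step 2 (isobaric): W = PΔV = (922.2 kPa)(1.8 − 3.79 L) = -1835 J.
W_total = 0 − 1835 = -1835 J.

W_total ≈ -1840 J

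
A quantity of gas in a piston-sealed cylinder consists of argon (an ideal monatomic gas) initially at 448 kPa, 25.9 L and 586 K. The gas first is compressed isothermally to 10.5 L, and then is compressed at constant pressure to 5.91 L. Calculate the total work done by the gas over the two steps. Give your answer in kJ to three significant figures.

Step 1 (isothermal): W = P₁V₁ ln(V₂/V₁) = (11603) ln(10.5/25.9) = -10476 J.
After step 1: P = 1105 kPa, V = 10.5 L, T = 586 K.
Step 2 (isobaric): W = PΔV = (1105 kPa)(5.91 − 10.5 L) = -5072 J.
W_total = -10476 − 5072 = -15548 J.

W_total ≈ -15.5 kJ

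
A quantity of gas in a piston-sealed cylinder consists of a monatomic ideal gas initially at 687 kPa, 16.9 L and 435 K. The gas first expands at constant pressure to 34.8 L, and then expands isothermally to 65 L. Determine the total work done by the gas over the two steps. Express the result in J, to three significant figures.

W_total ≈ 27200 J

Step 1 (isobaric): W = PΔV = (687 kPa)(34.8 − 16.9 L) = 12297 J.
After step 1: P = 687 kPa, V = 34.8 L, T = 895.7 K.
Step 2 (isothermal): W = P₁V₁ ln(V₂/V₁) = (23908) ln(65/34.8) = 14937 J.
W_total = 12297 + 14937 = 27234 J.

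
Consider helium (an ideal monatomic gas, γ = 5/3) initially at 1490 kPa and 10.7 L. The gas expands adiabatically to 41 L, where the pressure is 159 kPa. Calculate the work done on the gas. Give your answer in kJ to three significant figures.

Adiabatic: W = (P₁V₁ − P₂V₂)/(γ − 1) with γ = 5/3.
P₁V₁ = 15943 J, P₂V₂ = 6519 J.
W = (15943 − 6519) / 0.6667 = 14136 J.
Work on gas = −W_by = -14136 J.

W ≈ -14.1 kJ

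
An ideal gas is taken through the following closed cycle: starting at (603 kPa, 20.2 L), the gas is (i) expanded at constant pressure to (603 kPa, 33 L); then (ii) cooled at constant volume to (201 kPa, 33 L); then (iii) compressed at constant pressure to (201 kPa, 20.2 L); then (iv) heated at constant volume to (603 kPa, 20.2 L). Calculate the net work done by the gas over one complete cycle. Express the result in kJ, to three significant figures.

Constant-volume legs do no work.
W(i) = (603)(33 − 20.2) = 7718 J; W(iii) = (201)(20.2 − 33) = -2573 J.
W_net = 7718 − 2573 = 5146 J (the clockwise enclosed area).

W_net ≈ 5.15 kJ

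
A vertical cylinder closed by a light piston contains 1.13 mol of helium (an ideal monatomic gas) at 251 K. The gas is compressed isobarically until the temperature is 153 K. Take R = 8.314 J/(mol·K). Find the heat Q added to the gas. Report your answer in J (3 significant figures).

Isobaric: W = nRΔT = (1.13)(8.314)(-98) = -920.7 J.
ΔU = nCᵥΔT with Cᵥ = 3R/2: ΔU = (1.13)(12.47)(-98) = -1381 J.
Q = ΔU + W = -1381 − 920.7 = -2302 J.

Q ≈ -2300 J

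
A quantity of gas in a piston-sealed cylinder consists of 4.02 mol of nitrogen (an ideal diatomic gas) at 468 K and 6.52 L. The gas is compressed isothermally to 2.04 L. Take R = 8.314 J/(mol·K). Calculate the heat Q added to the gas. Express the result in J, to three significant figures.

Isothermal ⇒ ΔU = 0, so Q = W = nRT ln(V₂/V₁).
Q = (4.02)(8.314)(468) ln(2.04/6.52) = 15642 × -1.162 = -18174 J.

Q ≈ -18200 J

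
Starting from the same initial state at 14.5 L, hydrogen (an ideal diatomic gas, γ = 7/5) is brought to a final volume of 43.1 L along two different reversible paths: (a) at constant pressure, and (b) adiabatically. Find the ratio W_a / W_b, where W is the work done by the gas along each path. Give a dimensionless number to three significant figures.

Path (a) isobaric: W = P₁(V₂ − V₁) → W_a/(P₁V₁) = 1.972.
Path (b) adiabatic: W = P₁V₁(1 − (V₁/V₂)^(γ−1))/(γ−1) → W_b/(P₁V₁) = 0.8831.
W_a / W_b = 1.972 / 0.8831 = 2.234.

W_a / W_b ≈ 2.23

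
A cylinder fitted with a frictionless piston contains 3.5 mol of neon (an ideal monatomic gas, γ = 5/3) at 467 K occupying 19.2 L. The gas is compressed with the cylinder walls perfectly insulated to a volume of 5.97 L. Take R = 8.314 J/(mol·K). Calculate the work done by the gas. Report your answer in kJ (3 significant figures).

Adiabatic: TV^(γ−1) = const with γ = 5/3.
T₂ = T₁ (V₁/V₂)^(γ−1) = 467 × (19.2/5.97)^0.667 = 467 × 2.179 = 1018 K.
W_by = nCᵥ(T₁ − T₂) = (3.5)(12.47)(467 − 1018) = -24029 J.

W ≈ -24.0 kJ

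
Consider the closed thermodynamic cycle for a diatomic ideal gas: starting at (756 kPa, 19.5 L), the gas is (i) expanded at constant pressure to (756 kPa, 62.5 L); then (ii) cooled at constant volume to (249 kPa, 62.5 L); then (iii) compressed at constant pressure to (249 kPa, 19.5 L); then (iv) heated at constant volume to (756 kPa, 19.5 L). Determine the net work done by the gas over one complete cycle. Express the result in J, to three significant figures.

Constant-volume legs do no work.
W(i) = (756)(62.5 − 19.5) = 32508 J; W(iii) = (249)(19.5 − 62.5) = -10707 J.
W_net = 32508 − 10707 = 21801 J (the clockwise enclosed area).

W_net ≈ 21800 J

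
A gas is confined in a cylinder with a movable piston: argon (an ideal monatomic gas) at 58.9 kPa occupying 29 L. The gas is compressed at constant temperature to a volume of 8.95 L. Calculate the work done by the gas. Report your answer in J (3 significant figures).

Isothermal: W = nRT ln(V₂/V₁) = P₁V₁ ln(V₂/V₁).
P₁V₁ = (58.9 kPa)(29 L) = 1708 J.
W = 1708 × ln(8.95/29) = 1708 × -1.176
W_by_gas = -2008 J.

W ≈ -2010 J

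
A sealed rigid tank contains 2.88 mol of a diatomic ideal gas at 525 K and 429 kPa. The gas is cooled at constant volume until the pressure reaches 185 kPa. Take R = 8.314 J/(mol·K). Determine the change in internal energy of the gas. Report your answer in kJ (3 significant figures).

ΔU ≈ -17.9 kJ

Constant volume ⇒ W = 0, so Q = ΔU = nCᵥΔT with Cᵥ = 5R/2 = 20.79 J/(mol·K).
At constant V, T₂/T₁ = P₂/P₁ ⇒ ΔT = T₁(P₂/P₁ − 1) = 525·(185/429 − 1) = -298.6 K.
ΔU = (2.88)(20.79)(-298.6) = -17875 J.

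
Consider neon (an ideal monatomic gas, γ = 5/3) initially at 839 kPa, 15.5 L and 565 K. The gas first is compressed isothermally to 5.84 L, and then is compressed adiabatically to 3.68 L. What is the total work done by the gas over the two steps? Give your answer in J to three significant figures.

Step 1 (isothermal): W = P₁V₁ ln(V₂/V₁) = (13004) ln(5.84/15.5) = -12694 J.
After step 1: P = 2227 kPa, V = 5.84 L, T = 565 K.
Step 2 (adiabatic): W = (P₁V₁ − P₂V₂)/(γ−1) = (13005 − 17693)/0.667 = -7033 J.
W_total = -12694 − 7033 = -19727 J.

W_total ≈ -19700 J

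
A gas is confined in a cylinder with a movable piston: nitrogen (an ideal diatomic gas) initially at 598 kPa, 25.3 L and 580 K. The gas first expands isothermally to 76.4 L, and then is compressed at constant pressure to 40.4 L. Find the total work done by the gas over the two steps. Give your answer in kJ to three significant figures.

Step 1 (isothermal): W = P₁V₁ ln(V₂/V₁) = (15129) ln(76.4/25.3) = 16721 J.
After step 1: P = 198 kPa, V = 76.4 L, T = 580 K.
Step 2 (isobaric): W = PΔV = (198 kPa)(40.4 − 76.4 L) = -7129 J.
W_total = 16721 − 7129 = 9592 J.

W_total ≈ 9.59 kJ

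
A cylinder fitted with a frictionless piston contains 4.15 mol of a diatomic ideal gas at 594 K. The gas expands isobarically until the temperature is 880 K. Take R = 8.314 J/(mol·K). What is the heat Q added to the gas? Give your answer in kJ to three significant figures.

Isobaric: W = nRΔT = (4.15)(8.314)(286) = 9868 J.
ΔU = nCᵥΔT with Cᵥ = 5R/2: ΔU = (4.15)(20.79)(286) = 24670 J.
Q = ΔU + W = 24670 + 9868 = 34538 J.

Q ≈ 34.5 kJ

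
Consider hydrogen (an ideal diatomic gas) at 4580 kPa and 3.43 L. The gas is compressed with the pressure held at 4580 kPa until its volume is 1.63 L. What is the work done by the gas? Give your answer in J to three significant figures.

W ≈ -8240 J

Isobaric: W = P ΔV.
W = (4580 kPa)(1.63 − 3.43 L) = (4580)(-1.8) = -8244 J.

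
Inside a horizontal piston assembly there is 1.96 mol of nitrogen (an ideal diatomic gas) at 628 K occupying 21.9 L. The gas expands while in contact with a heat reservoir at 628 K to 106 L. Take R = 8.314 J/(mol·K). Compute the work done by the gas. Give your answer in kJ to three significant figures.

Isothermal: W = nRT ln(V₂/V₁).
W = (1.96)(8.314)(628) × ln(106/21.9)
  = 10234 × 1.577
W_by_gas = 16138 J.

W ≈ 16.1 kJ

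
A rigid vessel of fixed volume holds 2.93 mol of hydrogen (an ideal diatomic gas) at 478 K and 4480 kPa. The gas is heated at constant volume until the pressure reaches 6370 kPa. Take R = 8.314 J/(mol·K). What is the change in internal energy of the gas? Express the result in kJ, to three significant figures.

Constant volume ⇒ W = 0, so Q = ΔU = nCᵥΔT with Cᵥ = 5R/2 = 20.79 J/(mol·K).
At constant V, T₂/T₁ = P₂/P₁ ⇒ ΔT = T₁(P₂/P₁ − 1) = 478·(6370/4480 − 1) = 201.7 K.
ΔU = (2.93)(20.79)(201.7) = 12281 J.

ΔU ≈ 12.3 kJ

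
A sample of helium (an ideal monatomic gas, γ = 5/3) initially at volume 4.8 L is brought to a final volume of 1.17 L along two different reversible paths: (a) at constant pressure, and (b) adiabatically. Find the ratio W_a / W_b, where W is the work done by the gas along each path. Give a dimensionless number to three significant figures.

Path (a) isobaric: W = P₁(V₂ − V₁) → W_a/(P₁V₁) = -0.7562.
Path (b) adiabatic: W = P₁V₁(1 − (V₁/V₂)^(γ−1))/(γ−1) → W_b/(P₁V₁) = -2.344.
W_a / W_b = -0.7562 / -2.344 = 0.3226.

W_a / W_b ≈ 0.323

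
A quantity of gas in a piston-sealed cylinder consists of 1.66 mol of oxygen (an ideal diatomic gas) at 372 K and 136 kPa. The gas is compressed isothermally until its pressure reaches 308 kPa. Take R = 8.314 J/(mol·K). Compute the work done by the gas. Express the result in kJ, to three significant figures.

W ≈ -4.20 kJ

Isothermal process: W = nRT ln(V₂/V₁) = nRT ln(P₁/P₂).
W = (1.66)(8.314)(372) × ln(136/308)
  = 5134 × ln(0.4416) = 5134 × -0.8174
W_by_gas = -4197 J.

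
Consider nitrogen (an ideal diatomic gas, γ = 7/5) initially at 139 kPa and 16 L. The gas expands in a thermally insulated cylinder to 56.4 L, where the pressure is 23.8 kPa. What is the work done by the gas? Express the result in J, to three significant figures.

Adiabatic: W = (P₁V₁ − P₂V₂)/(γ − 1) with γ = 7/5.
P₁V₁ = 2224 J, P₂V₂ = 1342 J.
W = (2224 − 1342) / 0.4 = 2204 J.

W ≈ 2200 J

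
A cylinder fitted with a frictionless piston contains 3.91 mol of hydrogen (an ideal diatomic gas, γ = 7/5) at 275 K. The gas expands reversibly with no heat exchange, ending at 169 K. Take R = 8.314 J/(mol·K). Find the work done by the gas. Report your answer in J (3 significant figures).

W ≈ 8610 J

Adiabatic ⇒ Q = 0, so W_by = −ΔU = nCᵥ(T₁ − T₂).
Cᵥ = 5R/2 = 20.79 J/(mol·K).
W = (3.91)(20.79)(275 − 169) = 8615 J.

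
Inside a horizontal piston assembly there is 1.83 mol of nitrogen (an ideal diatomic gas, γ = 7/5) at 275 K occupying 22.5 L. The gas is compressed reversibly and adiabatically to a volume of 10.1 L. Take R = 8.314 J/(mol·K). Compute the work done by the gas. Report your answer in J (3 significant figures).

Adiabatic: TV^(γ−1) = const with γ = 7/5.
T₂ = T₁ (V₁/V₂)^(γ−1) = 275 × (22.5/10.1)^0.4 = 275 × 1.378 = 378.9 K.
W_by = nCᵥ(T₁ − T₂) = (1.83)(20.79)(275 − 378.9) = -3950 J.

W ≈ -3950 J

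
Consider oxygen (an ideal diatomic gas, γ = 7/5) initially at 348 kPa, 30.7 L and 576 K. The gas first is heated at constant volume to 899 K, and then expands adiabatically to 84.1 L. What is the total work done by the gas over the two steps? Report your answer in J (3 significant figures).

Step 1 (isochoric): W = 0 (constant volume).
After step 1: P = 543.1 kPa (V unchanged).
Step 2 (adiabatic): W = (P₁V₁ − P₂V₂)/(γ−1) = (16675 − 11143)/0.4 = 13830 J.
W_total = 0 + 13830 = 13830 J.

W_total ≈ 13800 J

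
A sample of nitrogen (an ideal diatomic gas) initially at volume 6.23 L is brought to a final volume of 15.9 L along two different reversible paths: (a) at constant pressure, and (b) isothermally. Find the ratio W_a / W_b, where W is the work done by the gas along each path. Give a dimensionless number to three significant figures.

W_a / W_b ≈ 1.66

Path (a) isobaric: W = P₁(V₂ − V₁) → W_a/(P₁V₁) = 1.552.
Path (b) isothermal: W = P₁V₁ ln(V₂/V₁) → W_b/(P₁V₁) = 0.9369.
W_a / W_b = 1.552 / 0.9369 = 1.657.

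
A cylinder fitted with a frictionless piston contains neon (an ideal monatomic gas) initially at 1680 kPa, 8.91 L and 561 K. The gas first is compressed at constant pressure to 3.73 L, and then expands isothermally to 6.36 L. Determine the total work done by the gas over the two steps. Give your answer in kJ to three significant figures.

Step 1 (isobaric): W = PΔV = (1680 kPa)(3.73 − 8.91 L) = -8702 J.
After step 1: P = 1680 kPa, V = 3.73 L, T = 234.9 K.
Step 2 (isothermal): W = P₁V₁ ln(V₂/V₁) = (6266) ln(6.36/3.73) = 3344 J.
W_total = -8702 + 3344 = -5359 J.

W_total ≈ -5.36 kJ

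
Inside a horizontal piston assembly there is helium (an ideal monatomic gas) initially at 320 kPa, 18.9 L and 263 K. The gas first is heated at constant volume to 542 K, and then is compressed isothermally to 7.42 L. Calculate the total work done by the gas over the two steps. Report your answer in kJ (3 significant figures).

W_total ≈ -11.7 kJ

Step 1 (isochoric): W = 0 (constant volume).
After step 1: P = 659.5 kPa (V unchanged).
Step 2 (isothermal): W = P₁V₁ ln(V₂/V₁) = (12464) ln(7.42/18.9) = -11654 J.
W_total = 0 − 11654 = -11654 J.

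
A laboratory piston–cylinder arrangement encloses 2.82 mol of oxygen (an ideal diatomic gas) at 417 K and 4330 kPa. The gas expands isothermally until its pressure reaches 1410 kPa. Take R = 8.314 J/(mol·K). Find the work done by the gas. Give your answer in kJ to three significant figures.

Isothermal process: W = nRT ln(V₂/V₁) = nRT ln(P₁/P₂).
W = (2.82)(8.314)(417) × ln(4330/1410)
  = 9777 × ln(3.071) = 9777 × 1.122
W_by_gas = 10969 J.

W ≈ 11.0 kJ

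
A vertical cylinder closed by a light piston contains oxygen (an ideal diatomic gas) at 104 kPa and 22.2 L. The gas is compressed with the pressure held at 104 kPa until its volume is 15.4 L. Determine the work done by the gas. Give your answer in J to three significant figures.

Isobaric: W = P ΔV.
W = (104 kPa)(15.4 − 22.2 L) = (104)(-6.8) = -707.2 J.

W ≈ -707 J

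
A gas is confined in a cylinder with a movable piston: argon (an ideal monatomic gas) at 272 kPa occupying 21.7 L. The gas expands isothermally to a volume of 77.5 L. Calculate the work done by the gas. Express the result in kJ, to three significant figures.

W ≈ 7.51 kJ

Isothermal: W = nRT ln(V₂/V₁) = P₁V₁ ln(V₂/V₁).
P₁V₁ = (272 kPa)(21.7 L) = 5902 J.
W = 5902 × ln(77.5/21.7) = 5902 × 1.273
W_by_gas = 7514 J.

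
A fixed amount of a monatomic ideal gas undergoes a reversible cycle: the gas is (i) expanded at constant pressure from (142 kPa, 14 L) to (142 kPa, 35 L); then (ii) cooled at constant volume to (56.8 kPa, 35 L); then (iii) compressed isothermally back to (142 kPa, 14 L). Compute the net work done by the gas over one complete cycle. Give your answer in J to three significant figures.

W_net ≈ 1160 J

Leg (i): W = PΔV = (142)(35 − 14) = 2982 J.
Leg (ii): W = 0.
Leg (iii): W = PᵢVᵢ ln(V_f/Vᵢ) = (1988) ln(14/35) = -1822 J.
W_net = 2982 − 1822 = 1160 J.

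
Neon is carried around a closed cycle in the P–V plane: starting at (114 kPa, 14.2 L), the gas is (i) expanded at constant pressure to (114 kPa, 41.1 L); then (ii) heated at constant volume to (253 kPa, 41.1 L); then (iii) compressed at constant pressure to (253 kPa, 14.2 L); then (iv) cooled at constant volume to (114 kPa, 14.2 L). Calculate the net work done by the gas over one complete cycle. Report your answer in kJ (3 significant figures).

Constant-volume legs do no work.
W(i) = (114)(41.1 − 14.2) = 3067 J; W(iii) = (253)(14.2 − 41.1) = -6806 J.
W_net = 3067 − 6806 = -3739 J (the counter-clockwise enclosed area).

W_net ≈ -3.74 kJ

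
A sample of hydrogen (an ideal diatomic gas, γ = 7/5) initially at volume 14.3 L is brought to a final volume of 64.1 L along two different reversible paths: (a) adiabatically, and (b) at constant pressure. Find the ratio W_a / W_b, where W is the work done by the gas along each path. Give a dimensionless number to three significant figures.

Path (a) adiabatic: W = P₁V₁(1 − (V₁/V₂)^(γ−1))/(γ−1) → W_a/(P₁V₁) = 1.128.
Path (b) isobaric: W = P₁(V₂ − V₁) → W_b/(P₁V₁) = 3.483.
W_a / W_b = 1.128 / 3.483 = 0.3239.

W_a / W_b ≈ 0.324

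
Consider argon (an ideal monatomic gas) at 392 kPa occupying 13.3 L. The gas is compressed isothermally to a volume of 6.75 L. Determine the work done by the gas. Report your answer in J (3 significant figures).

Isothermal: W = nRT ln(V₂/V₁) = P₁V₁ ln(V₂/V₁).
P₁V₁ = (392 kPa)(13.3 L) = 5214 J.
W = 5214 × ln(6.75/13.3) = 5214 × -0.6782
W_by_gas = -3536 J.

W ≈ -3540 J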